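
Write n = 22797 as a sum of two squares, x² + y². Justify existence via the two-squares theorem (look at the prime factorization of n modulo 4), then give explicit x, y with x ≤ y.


Step 1: Factor n = 22797 = 3^2 · 17 · 149.
Step 2: Check the mod-4 condition on each prime factor: 3 ≡ 3 (mod 4), exponent 2 (must be even); 17 ≡ 1 (mod 4), exponent 1; 149 ≡ 1 (mod 4), exponent 1.
All primes ≡ 3 (mod 4) appear to even exponent (or don't appear), so by the two-squares theorem n IS expressible as a sum of two squares.
Step 3: Build a representation. Group n = k² · m with k = 3 and m = 17 · 149 = 2533 (a product of primes ≡ 1 (mod 4)); a representation of m scales to one of n via (k·x)² + (k·y)² = k²(x² + y²). Each prime p ≡ 1 (mod 4) is itself a sum of two squares; find a² by testing p − a² for a perfect square:
  17: 17 − 1² = 16 = 4² ⇒ 17 = 1² + 4².
  149: 149 − 1² = 148, 149 − 2² = 145, 149 − 3² = 140, 149 − 4² = 133, 149 − 5² = 124, 149 − 6² = 113, 149 − 7² = 100 = 10² ⇒ 149 = 7² + 10².
  Combine using the Brahmagupta–Fibonacci identity (a² + b²)(c² + d²) = (ac − bd)² + (ad + bc)² = (ac + bd)² + (ad − bc)²:
  17 · 149 = 2533: from (1² + 4²)(7² + 10²), take (1·7 − 4·10, 1·10 + 4·7) = (7 − 40, 10 + 28) = (-33, 38); dropping signs (only squares matter) gives (33, 38); check 33² + 38² = 1089 + 1444 = 2533 ✓.
  Scale by k = 3: (3·33, 3·38) = (99, 114).
Step 4: Order so x ≤ y and verify: 99² + 114² = 9801 + 12996 = 22797 = n. ✓

n = 22797 = 99² + 114² (one valid representation with x ≤ y).


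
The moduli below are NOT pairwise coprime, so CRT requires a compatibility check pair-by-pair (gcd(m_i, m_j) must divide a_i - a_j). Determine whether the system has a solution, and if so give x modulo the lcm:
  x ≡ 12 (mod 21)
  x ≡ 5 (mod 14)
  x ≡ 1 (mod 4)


Moduli 21, 14, 4 are not pairwise coprime, so CRT works modulo lcm(m_i) when all pairwise compatibility conditions hold.
Pairwise compatibility: gcd(m_i, m_j) must divide a_i - a_j for every pair.
Merge one congruence at a time:
  Start: x ≡ 12 (mod 21).
  Combine with x ≡ 5 (mod 14): gcd(21, 14) = 7; 5 - 12 = -7, which IS divisible by 7, so compatible.
    Write x = 12 + 21·t and substitute into x ≡ 5 (mod 14): 21·t ≡ 5 − 12 = -7 (mod 14).
    Divide the congruence (and modulus) by g = 7: 3·t ≡ -1 (mod 2).
    Reduce coefficients mod 2: 1·t ≡ 1 (mod 2).
    So t ≡ 1 (mod 2).
    Then x = 12 + 21·1 = 33, valid modulo lcm(21, 14) = 42: x ≡ 33 (mod 42).
  Combine with x ≡ 1 (mod 4): gcd(42, 4) = 2; 1 - 33 = -32, which IS divisible by 2, so compatible.
    Write x = 33 + 42·t and substitute into x ≡ 1 (mod 4): 42·t ≡ 1 − 33 = -32 (mod 4).
    Divide the congruence (and modulus) by g = 2: 21·t ≡ -16 (mod 2).
    Reduce coefficients mod 2: 1·t ≡ 0 (mod 2).
    So t ≡ 0 (mod 2).
    Then x = 33 + 42·0 = 33, valid modulo lcm(42, 4) = 84: x ≡ 33 (mod 84).
Verify: 33 mod 21 = 12, 33 mod 14 = 5, 33 mod 4 = 1.

x ≡ 33 (mod 84).


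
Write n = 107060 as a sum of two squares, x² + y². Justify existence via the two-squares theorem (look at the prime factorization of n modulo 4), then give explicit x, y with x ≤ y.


Step 1: Factor n = 107060 = 2^2 · 5 · 53 · 101.
Step 2: Check the mod-4 condition on each prime factor: 2 = 2 (special); 5 ≡ 1 (mod 4), exponent 1; 53 ≡ 1 (mod 4), exponent 1; 101 ≡ 1 (mod 4), exponent 1.
All primes ≡ 3 (mod 4) appear to even exponent (or don't appear), so by the two-squares theorem n IS expressible as a sum of two squares.
Step 3: Build a representation. Group n = k² · m with k = 2 and m = 5 · 53 · 101 = 26765 (a product of primes ≡ 1 (mod 4)); a representation of m scales to one of n via (k·x)² + (k·y)² = k²(x² + y²). Each prime p ≡ 1 (mod 4) is itself a sum of two squares; find a² by testing p − a² for a perfect square:
  5: 5 − 1² = 4 = 2² ⇒ 5 = 1² + 2².
  53: 53 − 1² = 52, 53 − 2² = 49 = 7² ⇒ 53 = 2² + 7².
  101: 101 − 1² = 100 = 10² ⇒ 101 = 1² + 10².
  Combine using the Brahmagupta–Fibonacci identity (a² + b²)(c² + d²) = (ac − bd)² + (ad + bc)² = (ac + bd)² + (ad − bc)²:
  5 · 53 = 265: from (1² + 2²)(2² + 7²), take (1·2 − 2·7, 1·7 + 2·2) = (2 − 14, 7 + 4) = (-12, 11); dropping signs (only squares matter) gives (12, 11); check 12² + 11² = 144 + 121 = 265 ✓.
  265 · 101 = 26765: from (12² + 11²)(1² + 10²), take (12·1 − 11·10, 12·10 + 11·1) = (12 − 110, 120 + 11) = (-98, 131); dropping signs (only squares matter) gives (98, 131); check 98² + 131² = 9604 + 17161 = 26765 ✓.
  Scale by k = 2: (2·98, 2·131) = (196, 262).
Step 4: Order so x ≤ y and verify: 196² + 262² = 38416 + 68644 = 107060 = n. ✓

n = 107060 = 196² + 262² (one valid representation with x ≤ y).


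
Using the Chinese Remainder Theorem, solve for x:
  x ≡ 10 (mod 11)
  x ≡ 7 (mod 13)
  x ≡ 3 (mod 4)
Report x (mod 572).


Moduli 11, 13, 4 are pairwise coprime; by CRT there is a unique solution modulo M = 11 · 13 · 4 = 572.
Solve pairwise, accumulating the modulus:
  Start with x ≡ 10 (mod 11).
  Combine with x ≡ 7 (mod 13): since gcd(11, 13) = 1, we get a unique residue mod 143.
    Write x = 10 + 11·t and substitute into x ≡ 7 (mod 13): 11·t ≡ 7 − 10 = -3 (mod 13).
    Reduce coefficients mod 13: 11·t ≡ 10 (mod 13).
    The inverse of 11 mod 13 is 6 (since 11·6 = 66 = 5·13 + 1), so t ≡ 6·10 = 60 ≡ 8 (mod 13).
    Then x = 10 + 11·8 = 98, valid modulo lcm(11, 13) = 143: x ≡ 98 (mod 143).
  Combine with x ≡ 3 (mod 4): since gcd(143, 4) = 1, we get a unique residue mod 572.
    Write x = 98 + 143·t and substitute into x ≡ 3 (mod 4): 143·t ≡ 3 − 98 = -95 (mod 4).
    Reduce coefficients mod 4: 3·t ≡ 1 (mod 4).
    The inverse of 3 mod 4 is 3 (since 3·3 = 9 = 2·4 + 1), so t ≡ 3·1 = 3 ≡ 3 (mod 4).
    Then x = 98 + 143·3 = 527, valid modulo lcm(143, 4) = 572: x ≡ 527 (mod 572).
Verify: 527 mod 11 = 10 ✓, 527 mod 13 = 7 ✓, 527 mod 4 = 3 ✓.

x ≡ 527 (mod 572).


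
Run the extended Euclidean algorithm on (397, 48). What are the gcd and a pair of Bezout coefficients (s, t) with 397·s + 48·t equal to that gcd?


Euclidean algorithm on (397, 48) — divide until remainder is 0:
  397 = 8 · 48 + 13
  48 = 3 · 13 + 9
  13 = 1 · 9 + 4
  9 = 2 · 4 + 1
  4 = 4 · 1 + 0
gcd(397, 48) = 1.
Track Bezout coefficients alongside the remainders: start with r₀ = 397 = a·1 + b·0 (s = 1, t = 0) and r₁ = 48 = a·0 + b·1 (s = 0, t = 1); each new remainder r_{k+1} = r_{k-1} − q_k·r_k inherits s_{k+1} = s_{k-1} − q_k·s_k, t_{k+1} = t_{k-1} − q_k·t_k, so r_k = a·s_k + b·t_k at every step:
  q = 8: r = 13, s = 1 − 8·0 = 1, t = 0 − 8·1 = -8  (check: 397·1 + 48·(-8) = 13)
  q = 3: r = 9, s = 0 − 3·1 = -3, t = 1 − 3·(-8) = 25  (check: 397·(-3) + 48·25 = 9)
  q = 1: r = 4, s = 1 − 1·(-3) = 4, t = -8 − 1·25 = -33  (check: 397·4 + 48·(-33) = 4)
  q = 2: r = 1, s = -3 − 2·4 = -11, t = 25 − 2·(-33) = 91  (check: 397·(-11) + 48·91 = 1)
The row with r = 1 (the gcd) gives the Bezout coefficients s = -11, t = 91.
Result: 397 · (-11) + 48 · (91) = 1.

gcd(397, 48) = 1; s = -11, t = 91 (check: 397·(-11) + 48·91 = 1).


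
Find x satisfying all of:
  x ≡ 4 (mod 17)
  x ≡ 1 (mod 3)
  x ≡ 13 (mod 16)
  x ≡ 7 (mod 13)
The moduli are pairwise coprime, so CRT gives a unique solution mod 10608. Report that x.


Product of moduli M = 17 · 3 · 16 · 13 = 10608.
Merge one congruence at a time:
  Start: x ≡ 4 (mod 17).
  Combine with x ≡ 1 (mod 3); new modulus lcm = 51.
    Write x = 4 + 17·t and substitute into x ≡ 1 (mod 3): 17·t ≡ 1 − 4 = -3 (mod 3).
    Reduce coefficients mod 3: 2·t ≡ 0 (mod 3).
    The inverse of 2 mod 3 is 2 (since 2·2 = 4 = 1·3 + 1), so t ≡ 2·0 = 0 ≡ 0 (mod 3).
    Then x = 4 + 17·0 = 4, valid modulo lcm(17, 3) = 51: x ≡ 4 (mod 51).
  Combine with x ≡ 13 (mod 16); new modulus lcm = 816.
    Write x = 4 + 51·t and substitute into x ≡ 13 (mod 16): 51·t ≡ 13 − 4 = 9 (mod 16).
    Reduce coefficients mod 16: 3·t ≡ 9 (mod 16).
    The inverse of 3 mod 16 is 11 (since 3·11 = 33 = 2·16 + 1), so t ≡ 11·9 = 99 ≡ 3 (mod 16).
    Then x = 4 + 51·3 = 157, valid modulo lcm(51, 16) = 816: x ≡ 157 (mod 816).
  Combine with x ≡ 7 (mod 13); new modulus lcm = 10608.
    Write x = 157 + 816·t and substitute into x ≡ 7 (mod 13): 816·t ≡ 7 − 157 = -150 (mod 13).
    Reduce coefficients mod 13: 10·t ≡ 6 (mod 13).
    The inverse of 10 mod 13 is 4 (since 10·4 = 40 = 3·13 + 1), so t ≡ 4·6 = 24 ≡ 11 (mod 13).
    Then x = 157 + 816·11 = 9133, valid modulo lcm(816, 13) = 10608: x ≡ 9133 (mod 10608).
Verify against each original: 9133 mod 17 = 4, 9133 mod 3 = 1, 9133 mod 16 = 13, 9133 mod 13 = 7.

x ≡ 9133 (mod 10608).


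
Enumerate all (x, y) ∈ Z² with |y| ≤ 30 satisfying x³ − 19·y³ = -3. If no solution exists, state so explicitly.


The equation is x³ - 19y³ = -3. For fixed y, x³ = 19·y³ − 3, so a solution requires the RHS to be a perfect cube.
Strategy: iterate y from -30 to 30, compute RHS = 19·y³ − 3, and check whether it is a (positive or negative) perfect cube.
Check small values of y:
  y = 0: RHS = -3 is not a perfect cube.
  y = 1: RHS = 16 is not a perfect cube.
  y = -1: RHS = -22 is not a perfect cube.
  y = 2: RHS = 149 is not a perfect cube.
  y = -2: RHS = -155 is not a perfect cube.
  y = 3: RHS = 510 is not a perfect cube.
  y = -3: RHS = -516 is not a perfect cube.
Continuing the search up to |y| = 30 finds no solutions either.
No (x, y) in the scanned range satisfies the equation.

No integer solutions with |y| ≤ 30.


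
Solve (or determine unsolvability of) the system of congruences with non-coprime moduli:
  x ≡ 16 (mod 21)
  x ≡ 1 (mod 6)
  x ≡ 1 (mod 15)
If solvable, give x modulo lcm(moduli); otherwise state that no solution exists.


Moduli 21, 6, 15 are not pairwise coprime, so CRT works modulo lcm(m_i) when all pairwise compatibility conditions hold.
Pairwise compatibility: gcd(m_i, m_j) must divide a_i - a_j for every pair.
Merge one congruence at a time:
  Start: x ≡ 16 (mod 21).
  Combine with x ≡ 1 (mod 6): gcd(21, 6) = 3; 1 - 16 = -15, which IS divisible by 3, so compatible.
    Write x = 16 + 21·t and substitute into x ≡ 1 (mod 6): 21·t ≡ 1 − 16 = -15 (mod 6).
    Divide the congruence (and modulus) by g = 3: 7·t ≡ -5 (mod 2).
    Reduce coefficients mod 2: 1·t ≡ 1 (mod 2).
    So t ≡ 1 (mod 2).
    Then x = 16 + 21·1 = 37, valid modulo lcm(21, 6) = 42: x ≡ 37 (mod 42).
  Combine with x ≡ 1 (mod 15): gcd(42, 15) = 3; 1 - 37 = -36, which IS divisible by 3, so compatible.
    Write x = 37 + 42·t and substitute into x ≡ 1 (mod 15): 42·t ≡ 1 − 37 = -36 (mod 15).
    Divide the congruence (and modulus) by g = 3: 14·t ≡ -12 (mod 5).
    Reduce coefficients mod 5: 4·t ≡ 3 (mod 5).
    The inverse of 4 mod 5 is 4 (since 4·4 = 16 = 3·5 + 1), so t ≡ 4·3 = 12 ≡ 2 (mod 5).
    Then x = 37 + 42·2 = 121, valid modulo lcm(42, 15) = 210: x ≡ 121 (mod 210).
Verify: 121 mod 21 = 16, 121 mod 6 = 1, 121 mod 15 = 1.

x ≡ 121 (mod 210).


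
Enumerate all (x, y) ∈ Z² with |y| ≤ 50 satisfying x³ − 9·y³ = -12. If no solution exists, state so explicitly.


The equation is x³ - 9y³ = -12. For fixed y, x³ = 9·y³ − 12, so a solution requires the RHS to be a perfect cube.
Strategy: iterate y from -50 to 50, compute RHS = 9·y³ − 12, and check whether it is a (positive or negative) perfect cube.
Check small values of y:
  y = 0: RHS = -12 is not a perfect cube.
  y = 1: RHS = -3 is not a perfect cube.
  y = -1: RHS = -21 is not a perfect cube.
  y = 2: RHS = 60 is not a perfect cube.
  y = -2: RHS = -84 is not a perfect cube.
  y = 3: RHS = 231 is not a perfect cube.
  y = -3: RHS = -255 is not a perfect cube.
Continuing the search up to |y| = 50 finds no solutions either.
No (x, y) in the scanned range satisfies the equation.

No integer solutions with |y| ≤ 50.


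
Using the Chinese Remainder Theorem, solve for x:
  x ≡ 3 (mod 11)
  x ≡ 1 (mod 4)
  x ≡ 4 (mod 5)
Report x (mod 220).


Moduli 11, 4, 5 are pairwise coprime; by CRT there is a unique solution modulo M = 11 · 4 · 5 = 220.
Solve pairwise, accumulating the modulus:
  Start with x ≡ 3 (mod 11).
  Combine with x ≡ 1 (mod 4): since gcd(11, 4) = 1, we get a unique residue mod 44.
    Write x = 3 + 11·t and substitute into x ≡ 1 (mod 4): 11·t ≡ 1 − 3 = -2 (mod 4).
    Reduce coefficients mod 4: 3·t ≡ 2 (mod 4).
    The inverse of 3 mod 4 is 3 (since 3·3 = 9 = 2·4 + 1), so t ≡ 3·2 = 6 ≡ 2 (mod 4).
    Then x = 3 + 11·2 = 25, valid modulo lcm(11, 4) = 44: x ≡ 25 (mod 44).
  Combine with x ≡ 4 (mod 5): since gcd(44, 5) = 1, we get a unique residue mod 220.
    Write x = 25 + 44·t and substitute into x ≡ 4 (mod 5): 44·t ≡ 4 − 25 = -21 (mod 5).
    Reduce coefficients mod 5: 4·t ≡ 4 (mod 5).
    The inverse of 4 mod 5 is 4 (since 4·4 = 16 = 3·5 + 1), so t ≡ 4·4 = 16 ≡ 1 (mod 5).
    Then x = 25 + 44·1 = 69, valid modulo lcm(44, 5) = 220: x ≡ 69 (mod 220).
Verify: 69 mod 11 = 3 ✓, 69 mod 4 = 1 ✓, 69 mod 5 = 4 ✓.

x ≡ 69 (mod 220).


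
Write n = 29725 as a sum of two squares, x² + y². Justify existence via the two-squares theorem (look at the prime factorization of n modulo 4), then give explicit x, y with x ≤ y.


Step 1: Factor n = 29725 = 5^2 · 29 · 41.
Step 2: Check the mod-4 condition on each prime factor: 5 ≡ 1 (mod 4), exponent 2; 29 ≡ 1 (mod 4), exponent 1; 41 ≡ 1 (mod 4), exponent 1.
All primes ≡ 3 (mod 4) appear to even exponent (or don't appear), so by the two-squares theorem n IS expressible as a sum of two squares.
Step 3: Build a representation. Group n = k² · m with k = 5 and m = 29 · 41 = 1189 (a product of primes ≡ 1 (mod 4)); a representation of m scales to one of n via (k·x)² + (k·y)² = k²(x² + y²). Each prime p ≡ 1 (mod 4) is itself a sum of two squares; find a² by testing p − a² for a perfect square:
  29: 29 − 1² = 28, 29 − 2² = 25 = 5² ⇒ 29 = 2² + 5².
  41: 41 − 1² = 40, 41 − 2² = 37, 41 − 3² = 32, 41 − 4² = 25 = 5² ⇒ 41 = 4² + 5².
  Combine using the Brahmagupta–Fibonacci identity (a² + b²)(c² + d²) = (ac − bd)² + (ad + bc)² = (ac + bd)² + (ad − bc)²:
  29 · 41 = 1189: from (2² + 5²)(4² + 5²), take (2·4 − 5·5, 2·5 + 5·4) = (8 − 25, 10 + 20) = (-17, 30); dropping signs (only squares matter) gives (17, 30); check 17² + 30² = 289 + 900 = 1189 ✓.
  Scale by k = 5: (5·17, 5·30) = (85, 150).
Step 4: Order so x ≤ y and verify: 85² + 150² = 7225 + 22500 = 29725 = n. ✓

n = 29725 = 85² + 150² (one valid representation with x ≤ y).


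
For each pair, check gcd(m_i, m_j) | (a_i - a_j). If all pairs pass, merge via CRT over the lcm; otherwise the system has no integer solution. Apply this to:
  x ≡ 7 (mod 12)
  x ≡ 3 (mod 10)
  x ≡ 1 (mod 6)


Moduli 12, 10, 6 are not pairwise coprime, so CRT works modulo lcm(m_i) when all pairwise compatibility conditions hold.
Pairwise compatibility: gcd(m_i, m_j) must divide a_i - a_j for every pair.
Merge one congruence at a time:
  Start: x ≡ 7 (mod 12).
  Combine with x ≡ 3 (mod 10): gcd(12, 10) = 2; 3 - 7 = -4, which IS divisible by 2, so compatible.
    Write x = 7 + 12·t and substitute into x ≡ 3 (mod 10): 12·t ≡ 3 − 7 = -4 (mod 10).
    Divide the congruence (and modulus) by g = 2: 6·t ≡ -2 (mod 5).
    Reduce coefficients mod 5: 1·t ≡ 3 (mod 5).
    So t ≡ 3 (mod 5).
    Then x = 7 + 12·3 = 43, valid modulo lcm(12, 10) = 60: x ≡ 43 (mod 60).
  Combine with x ≡ 1 (mod 6): gcd(60, 6) = 6; 1 - 43 = -42, which IS divisible by 6, so compatible.
    Write x = 43 + 60·t and substitute into x ≡ 1 (mod 6): 60·t ≡ 1 − 43 = -42 (mod 6).
    Divide the congruence (and modulus) by g = 6: 10·t ≡ -7 (mod 1).
    Modulo 1 every t works; take t = 0.
    Then x = 43 + 60·0 = 43, valid modulo lcm(60, 6) = 60: x ≡ 43 (mod 60).
Verify: 43 mod 12 = 7, 43 mod 10 = 3, 43 mod 6 = 1.

x ≡ 43 (mod 60).


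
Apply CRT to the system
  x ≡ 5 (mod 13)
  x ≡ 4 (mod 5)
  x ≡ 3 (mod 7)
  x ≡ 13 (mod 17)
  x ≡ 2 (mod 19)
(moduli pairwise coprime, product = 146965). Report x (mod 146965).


Product of moduli M = 13 · 5 · 7 · 17 · 19 = 146965.
Merge one congruence at a time:
  Start: x ≡ 5 (mod 13).
  Combine with x ≡ 4 (mod 5); new modulus lcm = 65.
    Write x = 5 + 13·t and substitute into x ≡ 4 (mod 5): 13·t ≡ 4 − 5 = -1 (mod 5).
    Reduce coefficients mod 5: 3·t ≡ 4 (mod 5).
    The inverse of 3 mod 5 is 2 (since 3·2 = 6 = 1·5 + 1), so t ≡ 2·4 = 8 ≡ 3 (mod 5).
    Then x = 5 + 13·3 = 44, valid modulo lcm(13, 5) = 65: x ≡ 44 (mod 65).
  Combine with x ≡ 3 (mod 7); new modulus lcm = 455.
    Write x = 44 + 65·t and substitute into x ≡ 3 (mod 7): 65·t ≡ 3 − 44 = -41 (mod 7).
    Reduce coefficients mod 7: 2·t ≡ 1 (mod 7).
    The inverse of 2 mod 7 is 4 (since 2·4 = 8 = 1·7 + 1), so t ≡ 4·1 = 4 ≡ 4 (mod 7).
    Then x = 44 + 65·4 = 304, valid modulo lcm(65, 7) = 455: x ≡ 304 (mod 455).
  Combine with x ≡ 13 (mod 17); new modulus lcm = 7735.
    Write x = 304 + 455·t and substitute into x ≡ 13 (mod 17): 455·t ≡ 13 − 304 = -291 (mod 17).
    Reduce coefficients mod 17: 13·t ≡ 15 (mod 17).
    The inverse of 13 mod 17 is 4 (since 13·4 = 52 = 3·17 + 1), so t ≡ 4·15 = 60 ≡ 9 (mod 17).
    Then x = 304 + 455·9 = 4399, valid modulo lcm(455, 17) = 7735: x ≡ 4399 (mod 7735).
  Combine with x ≡ 2 (mod 19); new modulus lcm = 146965.
    Write x = 4399 + 7735·t and substitute into x ≡ 2 (mod 19): 7735·t ≡ 2 − 4399 = -4397 (mod 19).
    Reduce coefficients mod 19: 2·t ≡ 11 (mod 19).
    The inverse of 2 mod 19 is 10 (since 2·10 = 20 = 1·19 + 1), so t ≡ 10·11 = 110 ≡ 15 (mod 19).
    Then x = 4399 + 7735·15 = 120424, valid modulo lcm(7735, 19) = 146965: x ≡ 120424 (mod 146965).
Verify against each original: 120424 mod 13 = 5, 120424 mod 5 = 4, 120424 mod 7 = 3, 120424 mod 17 = 13, 120424 mod 19 = 2.

x ≡ 120424 (mod 146965).


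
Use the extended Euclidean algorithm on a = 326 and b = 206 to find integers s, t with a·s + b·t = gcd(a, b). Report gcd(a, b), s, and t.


Euclidean algorithm on (326, 206) — divide until remainder is 0:
  326 = 1 · 206 + 120
  206 = 1 · 120 + 86
  120 = 1 · 86 + 34
  86 = 2 · 34 + 18
  34 = 1 · 18 + 16
  18 = 1 · 16 + 2
  16 = 8 · 2 + 0
gcd(326, 206) = 2.
Track Bezout coefficients alongside the remainders: start with r₀ = 326 = a·1 + b·0 (s = 1, t = 0) and r₁ = 206 = a·0 + b·1 (s = 0, t = 1); each new remainder r_{k+1} = r_{k-1} − q_k·r_k inherits s_{k+1} = s_{k-1} − q_k·s_k, t_{k+1} = t_{k-1} − q_k·t_k, so r_k = a·s_k + b·t_k at every step:
  q = 1: r = 120, s = 1 − 1·0 = 1, t = 0 − 1·1 = -1  (check: 326·1 + 206·(-1) = 120)
  q = 1: r = 86, s = 0 − 1·1 = -1, t = 1 − 1·(-1) = 2  (check: 326·(-1) + 206·2 = 86)
  q = 1: r = 34, s = 1 − 1·(-1) = 2, t = -1 − 1·2 = -3  (check: 326·2 + 206·(-3) = 34)
  q = 2: r = 18, s = -1 − 2·2 = -5, t = 2 − 2·(-3) = 8  (check: 326·(-5) + 206·8 = 18)
  q = 1: r = 16, s = 2 − 1·(-5) = 7, t = -3 − 1·8 = -11  (check: 326·7 + 206·(-11) = 16)
  q = 1: r = 2, s = -5 − 1·7 = -12, t = 8 − 1·(-11) = 19  (check: 326·(-12) + 206·19 = 2)
The row with r = 2 (the gcd) gives the Bezout coefficients s = -12, t = 19.
Result: 326 · (-12) + 206 · (19) = 2.

gcd(326, 206) = 2; s = -12, t = 19 (check: 326·(-12) + 206·19 = 2).


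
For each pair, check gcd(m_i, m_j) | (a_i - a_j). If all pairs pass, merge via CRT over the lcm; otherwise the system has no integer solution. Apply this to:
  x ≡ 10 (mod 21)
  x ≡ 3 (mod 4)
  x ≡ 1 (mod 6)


Moduli 21, 4, 6 are not pairwise coprime, so CRT works modulo lcm(m_i) when all pairwise compatibility conditions hold.
Pairwise compatibility: gcd(m_i, m_j) must divide a_i - a_j for every pair.
Merge one congruence at a time:
  Start: x ≡ 10 (mod 21).
  Combine with x ≡ 3 (mod 4): gcd(21, 4) = 1; 3 - 10 = -7, which IS divisible by 1, so compatible.
    Write x = 10 + 21·t and substitute into x ≡ 3 (mod 4): 21·t ≡ 3 − 10 = -7 (mod 4).
    Reduce coefficients mod 4: 1·t ≡ 1 (mod 4).
    So t ≡ 1 (mod 4).
    Then x = 10 + 21·1 = 31, valid modulo lcm(21, 4) = 84: x ≡ 31 (mod 84).
  Combine with x ≡ 1 (mod 6): gcd(84, 6) = 6; 1 - 31 = -30, which IS divisible by 6, so compatible.
    Write x = 31 + 84·t and substitute into x ≡ 1 (mod 6): 84·t ≡ 1 − 31 = -30 (mod 6).
    Divide the congruence (and modulus) by g = 6: 14·t ≡ -5 (mod 1).
    Modulo 1 every t works; take t = 0.
    Then x = 31 + 84·0 = 31, valid modulo lcm(84, 6) = 84: x ≡ 31 (mod 84).
Verify: 31 mod 21 = 10, 31 mod 4 = 3, 31 mod 6 = 1.

x ≡ 31 (mod 84).


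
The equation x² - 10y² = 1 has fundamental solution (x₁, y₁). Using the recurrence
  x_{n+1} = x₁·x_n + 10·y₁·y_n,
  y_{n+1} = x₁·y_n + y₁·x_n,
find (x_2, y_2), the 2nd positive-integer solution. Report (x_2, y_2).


Step 1: Find the fundamental solution (x₁, y₁) of x² - 10y² = 1.
  Expand √10 as a continued fraction. a₀ = ⌊√10⌋ = 3; iterate m_{k+1} = d_k·a_k − m_k, d_{k+1} = (10 − m_{k+1}²)/d_k, a_{k+1} = ⌊(a₀ + m_{k+1})/d_{k+1}⌋ (starting m₀ = 0, d₀ = 1), with convergents p_k = a_k·p_{k-1} + p_{k-2}, q_k = a_k·q_{k-1} + q_{k-2} (p₋₁ = 1, q₋₁ = 0):
  k = 0: a₀ = 3; p₀/q₀ = 3/1; p₀² − 10·q₀² = 9 − 10 = -1.
  k = 1: m = 3, d = 1, a = ⌊(3 + 3)/1⌋ = 6; p/q = (6·3 + 1)/(6·1 + 0) = 19/6; p² − 10·q² = 361 − 360 = 1.
  The first convergent with p² − 10·q² = 1 gives the fundamental solution (x₁, y₁) = (19, 6).
Step 2: Apply the recurrence (x_{n+1}, y_{n+1}) = (x₁x_n + 10y₁y_n, x₁y_n + y₁x_n) repeatedly.
  From (x_1, y_1) = (19, 6): x_2 = 19·19 + 10·6·6 = 721; y_2 = 19·6 + 6·19 = 228.
Step 3: Verify x_2² - 10·y_2² = 519841 - 519840 = 1 (should be 1). ✓

(x_1, y_1) = (19, 6); (x_2, y_2) = (721, 228).


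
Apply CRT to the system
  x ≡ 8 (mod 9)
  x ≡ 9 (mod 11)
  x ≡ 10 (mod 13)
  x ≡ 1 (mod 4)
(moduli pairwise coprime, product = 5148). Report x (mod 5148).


Product of moduli M = 9 · 11 · 13 · 4 = 5148.
Merge one congruence at a time:
  Start: x ≡ 8 (mod 9).
  Combine with x ≡ 9 (mod 11); new modulus lcm = 99.
    Write x = 8 + 9·t and substitute into x ≡ 9 (mod 11): 9·t ≡ 9 − 8 = 1 (mod 11).
    The inverse of 9 mod 11 is 5 (since 9·5 = 45 = 4·11 + 1), so t ≡ 5·1 = 5 ≡ 5 (mod 11).
    Then x = 8 + 9·5 = 53, valid modulo lcm(9, 11) = 99: x ≡ 53 (mod 99).
  Combine with x ≡ 10 (mod 13); new modulus lcm = 1287.
    Write x = 53 + 99·t and substitute into x ≡ 10 (mod 13): 99·t ≡ 10 − 53 = -43 (mod 13).
    Reduce coefficients mod 13: 8·t ≡ 9 (mod 13).
    The inverse of 8 mod 13 is 5 (since 8·5 = 40 = 3·13 + 1), so t ≡ 5·9 = 45 ≡ 6 (mod 13).
    Then x = 53 + 99·6 = 647, valid modulo lcm(99, 13) = 1287: x ≡ 647 (mod 1287).
  Combine with x ≡ 1 (mod 4); new modulus lcm = 5148.
    Write x = 647 + 1287·t and substitute into x ≡ 1 (mod 4): 1287·t ≡ 1 − 647 = -646 (mod 4).
    Reduce coefficients mod 4: 3·t ≡ 2 (mod 4).
    The inverse of 3 mod 4 is 3 (since 3·3 = 9 = 2·4 + 1), so t ≡ 3·2 = 6 ≡ 2 (mod 4).
    Then x = 647 + 1287·2 = 3221, valid modulo lcm(1287, 4) = 5148: x ≡ 3221 (mod 5148).
Verify against each original: 3221 mod 9 = 8, 3221 mod 11 = 9, 3221 mod 13 = 10, 3221 mod 4 = 1.

x ≡ 3221 (mod 5148).


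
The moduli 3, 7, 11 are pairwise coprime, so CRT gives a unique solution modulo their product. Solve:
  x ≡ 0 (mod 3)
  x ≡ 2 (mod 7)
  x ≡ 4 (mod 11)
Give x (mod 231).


Moduli 3, 7, 11 are pairwise coprime; by CRT there is a unique solution modulo M = 3 · 7 · 11 = 231.
Solve pairwise, accumulating the modulus:
  Start with x ≡ 0 (mod 3).
  Combine with x ≡ 2 (mod 7): since gcd(3, 7) = 1, we get a unique residue mod 21.
    Write x = 0 + 3·t and substitute into x ≡ 2 (mod 7): 3·t ≡ 2 − 0 = 2 (mod 7).
    The inverse of 3 mod 7 is 5 (since 3·5 = 15 = 2·7 + 1), so t ≡ 5·2 = 10 ≡ 3 (mod 7).
    Then x = 0 + 3·3 = 9, valid modulo lcm(3, 7) = 21: x ≡ 9 (mod 21).
  Combine with x ≡ 4 (mod 11): since gcd(21, 11) = 1, we get a unique residue mod 231.
    Write x = 9 + 21·t and substitute into x ≡ 4 (mod 11): 21·t ≡ 4 − 9 = -5 (mod 11).
    Reduce coefficients mod 11: 10·t ≡ 6 (mod 11).
    The inverse of 10 mod 11 is 10 (since 10·10 = 100 = 9·11 + 1), so t ≡ 10·6 = 60 ≡ 5 (mod 11).
    Then x = 9 + 21·5 = 114, valid modulo lcm(21, 11) = 231: x ≡ 114 (mod 231).
Verify: 114 mod 3 = 0 ✓, 114 mod 7 = 2 ✓, 114 mod 11 = 4 ✓.

x ≡ 114 (mod 231).


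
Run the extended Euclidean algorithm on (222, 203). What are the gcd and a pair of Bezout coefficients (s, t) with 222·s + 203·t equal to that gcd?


Euclidean algorithm on (222, 203) — divide until remainder is 0:
  222 = 1 · 203 + 19
  203 = 10 · 19 + 13
  19 = 1 · 13 + 6
  13 = 2 · 6 + 1
  6 = 6 · 1 + 0
gcd(222, 203) = 1.
Track Bezout coefficients alongside the remainders: start with r₀ = 222 = a·1 + b·0 (s = 1, t = 0) and r₁ = 203 = a·0 + b·1 (s = 0, t = 1); each new remainder r_{k+1} = r_{k-1} − q_k·r_k inherits s_{k+1} = s_{k-1} − q_k·s_k, t_{k+1} = t_{k-1} − q_k·t_k, so r_k = a·s_k + b·t_k at every step:
  q = 1: r = 19, s = 1 − 1·0 = 1, t = 0 − 1·1 = -1  (check: 222·1 + 203·(-1) = 19)
  q = 10: r = 13, s = 0 − 10·1 = -10, t = 1 − 10·(-1) = 11  (check: 222·(-10) + 203·11 = 13)
  q = 1: r = 6, s = 1 − 1·(-10) = 11, t = -1 − 1·11 = -12  (check: 222·11 + 203·(-12) = 6)
  q = 2: r = 1, s = -10 − 2·11 = -32, t = 11 − 2·(-12) = 35  (check: 222·(-32) + 203·35 = 1)
The row with r = 1 (the gcd) gives the Bezout coefficients s = -32, t = 35.
Result: 222 · (-32) + 203 · (35) = 1.

gcd(222, 203) = 1; s = -32, t = 35 (check: 222·(-32) + 203·35 = 1).


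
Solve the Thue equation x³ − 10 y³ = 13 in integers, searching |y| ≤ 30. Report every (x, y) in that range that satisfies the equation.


The equation is x³ - 10y³ = 13. For fixed y, x³ = 10·y³ + 13, so a solution requires the RHS to be a perfect cube.
Strategy: iterate y from -30 to 30, compute RHS = 10·y³ + 13, and check whether it is a (positive or negative) perfect cube.
Check small values of y:
  y = 0: RHS = 13 is not a perfect cube.
  y = 1: RHS = 23 is not a perfect cube.
  y = -1: RHS = 3 is not a perfect cube.
  y = 2: RHS = 93 is not a perfect cube.
  y = -2: RHS = -67 is not a perfect cube.
  y = 3: RHS = 283 is not a perfect cube.
  y = -3: RHS = -257 is not a perfect cube.
Continuing the search up to |y| = 30 finds no solutions either.
No (x, y) in the scanned range satisfies the equation.

No integer solutions with |y| ≤ 30.


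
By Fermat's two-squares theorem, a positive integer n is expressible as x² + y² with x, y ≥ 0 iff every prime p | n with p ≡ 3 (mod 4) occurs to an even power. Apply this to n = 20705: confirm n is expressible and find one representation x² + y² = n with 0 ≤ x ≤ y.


Step 1: Factor n = 20705 = 5 · 41 · 101.
Step 2: Check the mod-4 condition on each prime factor: 5 ≡ 1 (mod 4), exponent 1; 41 ≡ 1 (mod 4), exponent 1; 101 ≡ 1 (mod 4), exponent 1.
All primes ≡ 3 (mod 4) appear to even exponent (or don't appear), so by the two-squares theorem n IS expressible as a sum of two squares.
Step 3: Build a representation. Here n = 5 · 41 · 101 is a product of primes ≡ 1 (mod 4). Each prime p ≡ 1 (mod 4) is itself a sum of two squares; find a² by testing p − a² for a perfect square:
  5: 5 − 1² = 4 = 2² ⇒ 5 = 1² + 2².
  41: 41 − 1² = 40, 41 − 2² = 37, 41 − 3² = 32, 41 − 4² = 25 = 5² ⇒ 41 = 4² + 5².
  101: 101 − 1² = 100 = 10² ⇒ 101 = 1² + 10².
  Combine using the Brahmagupta–Fibonacci identity (a² + b²)(c² + d²) = (ac − bd)² + (ad + bc)² = (ac + bd)² + (ad − bc)²:
  5 · 41 = 205: from (1² + 2²)(4² + 5²), take (1·4 − 2·5, 1·5 + 2·4) = (4 − 10, 5 + 8) = (-6, 13); dropping signs (only squares matter) gives (6, 13); check 6² + 13² = 36 + 169 = 205 ✓.
  205 · 101 = 20705: from (6² + 13²)(1² + 10²), take (6·1 − 13·10, 6·10 + 13·1) = (6 − 130, 60 + 13) = (-124, 73); dropping signs (only squares matter) gives (124, 73); check 124² + 73² = 15376 + 5329 = 20705 ✓.
Step 4: Order so x ≤ y and verify: 73² + 124² = 5329 + 15376 = 20705 = n. ✓

n = 20705 = 73² + 124² (one valid representation with x ≤ y).


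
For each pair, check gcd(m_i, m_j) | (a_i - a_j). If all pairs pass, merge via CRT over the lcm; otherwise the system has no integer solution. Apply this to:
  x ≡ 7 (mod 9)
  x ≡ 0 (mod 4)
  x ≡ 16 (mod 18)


Moduli 9, 4, 18 are not pairwise coprime, so CRT works modulo lcm(m_i) when all pairwise compatibility conditions hold.
Pairwise compatibility: gcd(m_i, m_j) must divide a_i - a_j for every pair.
Merge one congruence at a time:
  Start: x ≡ 7 (mod 9).
  Combine with x ≡ 0 (mod 4): gcd(9, 4) = 1; 0 - 7 = -7, which IS divisible by 1, so compatible.
    Write x = 7 + 9·t and substitute into x ≡ 0 (mod 4): 9·t ≡ 0 − 7 = -7 (mod 4).
    Reduce coefficients mod 4: 1·t ≡ 1 (mod 4).
    So t ≡ 1 (mod 4).
    Then x = 7 + 9·1 = 16, valid modulo lcm(9, 4) = 36: x ≡ 16 (mod 36).
  Combine with x ≡ 16 (mod 18): gcd(36, 18) = 18; 16 - 16 = 0, which IS divisible by 18, so compatible.
    Write x = 16 + 36·t and substitute into x ≡ 16 (mod 18): 36·t ≡ 16 − 16 = 0 (mod 18).
    Divide the congruence (and modulus) by g = 18: 2·t ≡ 0 (mod 1).
    Modulo 1 every t works; take t = 0.
    Then x = 16 + 36·0 = 16, valid modulo lcm(36, 18) = 36: x ≡ 16 (mod 36).
Verify: 16 mod 9 = 7, 16 mod 4 = 0, 16 mod 18 = 16.

x ≡ 16 (mod 36).


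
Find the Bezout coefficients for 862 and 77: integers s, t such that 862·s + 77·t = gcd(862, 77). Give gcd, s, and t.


Euclidean algorithm on (862, 77) — divide until remainder is 0:
  862 = 11 · 77 + 15
  77 = 5 · 15 + 2
  15 = 7 · 2 + 1
  2 = 2 · 1 + 0
gcd(862, 77) = 1.
Track Bezout coefficients alongside the remainders: start with r₀ = 862 = a·1 + b·0 (s = 1, t = 0) and r₁ = 77 = a·0 + b·1 (s = 0, t = 1); each new remainder r_{k+1} = r_{k-1} − q_k·r_k inherits s_{k+1} = s_{k-1} − q_k·s_k, t_{k+1} = t_{k-1} − q_k·t_k, so r_k = a·s_k + b·t_k at every step:
  q = 11: r = 15, s = 1 − 11·0 = 1, t = 0 − 11·1 = -11  (check: 862·1 + 77·(-11) = 15)
  q = 5: r = 2, s = 0 − 5·1 = -5, t = 1 − 5·(-11) = 56  (check: 862·(-5) + 77·56 = 2)
  q = 7: r = 1, s = 1 − 7·(-5) = 36, t = -11 − 7·56 = -403  (check: 862·36 + 77·(-403) = 1)
The row with r = 1 (the gcd) gives the Bezout coefficients s = 36, t = -403.
Result: 862 · (36) + 77 · (-403) = 1.

gcd(862, 77) = 1; s = 36, t = -403 (check: 862·36 + 77·(-403) = 1).


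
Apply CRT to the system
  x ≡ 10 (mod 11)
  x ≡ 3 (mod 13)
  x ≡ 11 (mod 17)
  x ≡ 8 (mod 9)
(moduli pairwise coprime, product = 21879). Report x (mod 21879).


Product of moduli M = 11 · 13 · 17 · 9 = 21879.
Merge one congruence at a time:
  Start: x ≡ 10 (mod 11).
  Combine with x ≡ 3 (mod 13); new modulus lcm = 143.
    Write x = 10 + 11·t and substitute into x ≡ 3 (mod 13): 11·t ≡ 3 − 10 = -7 (mod 13).
    Reduce coefficients mod 13: 11·t ≡ 6 (mod 13).
    The inverse of 11 mod 13 is 6 (since 11·6 = 66 = 5·13 + 1), so t ≡ 6·6 = 36 ≡ 10 (mod 13).
    Then x = 10 + 11·10 = 120, valid modulo lcm(11, 13) = 143: x ≡ 120 (mod 143).
  Combine with x ≡ 11 (mod 17); new modulus lcm = 2431.
    Write x = 120 + 143·t and substitute into x ≡ 11 (mod 17): 143·t ≡ 11 − 120 = -109 (mod 17).
    Reduce coefficients mod 17: 7·t ≡ 10 (mod 17).
    The inverse of 7 mod 17 is 5 (since 7·5 = 35 = 2·17 + 1), so t ≡ 5·10 = 50 ≡ 16 (mod 17).
    Then x = 120 + 143·16 = 2408, valid modulo lcm(143, 17) = 2431: x ≡ 2408 (mod 2431).
  Combine with x ≡ 8 (mod 9); new modulus lcm = 21879.
    Write x = 2408 + 2431·t and substitute into x ≡ 8 (mod 9): 2431·t ≡ 8 − 2408 = -2400 (mod 9).
    Reduce coefficients mod 9: 1·t ≡ 3 (mod 9).
    So t ≡ 3 (mod 9).
    Then x = 2408 + 2431·3 = 9701, valid modulo lcm(2431, 9) = 21879: x ≡ 9701 (mod 21879).
Verify against each original: 9701 mod 11 = 10, 9701 mod 13 = 3, 9701 mod 17 = 11, 9701 mod 9 = 8.

x ≡ 9701 (mod 21879).


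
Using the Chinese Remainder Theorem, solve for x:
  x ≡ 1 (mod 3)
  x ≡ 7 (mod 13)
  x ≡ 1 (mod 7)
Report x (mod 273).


Moduli 3, 13, 7 are pairwise coprime; by CRT there is a unique solution modulo M = 3 · 13 · 7 = 273.
Solve pairwise, accumulating the modulus:
  Start with x ≡ 1 (mod 3).
  Combine with x ≡ 7 (mod 13): since gcd(3, 13) = 1, we get a unique residue mod 39.
    Write x = 1 + 3·t and substitute into x ≡ 7 (mod 13): 3·t ≡ 7 − 1 = 6 (mod 13).
    The inverse of 3 mod 13 is 9 (since 3·9 = 27 = 2·13 + 1), so t ≡ 9·6 = 54 ≡ 2 (mod 13).
    Then x = 1 + 3·2 = 7, valid modulo lcm(3, 13) = 39: x ≡ 7 (mod 39).
  Combine with x ≡ 1 (mod 7): since gcd(39, 7) = 1, we get a unique residue mod 273.
    Write x = 7 + 39·t and substitute into x ≡ 1 (mod 7): 39·t ≡ 1 − 7 = -6 (mod 7).
    Reduce coefficients mod 7: 4·t ≡ 1 (mod 7).
    The inverse of 4 mod 7 is 2 (since 4·2 = 8 = 1·7 + 1), so t ≡ 2·1 = 2 ≡ 2 (mod 7).
    Then x = 7 + 39·2 = 85, valid modulo lcm(39, 7) = 273: x ≡ 85 (mod 273).
Verify: 85 mod 3 = 1 ✓, 85 mod 13 = 7 ✓, 85 mod 7 = 1 ✓.

x ≡ 85 (mod 273).


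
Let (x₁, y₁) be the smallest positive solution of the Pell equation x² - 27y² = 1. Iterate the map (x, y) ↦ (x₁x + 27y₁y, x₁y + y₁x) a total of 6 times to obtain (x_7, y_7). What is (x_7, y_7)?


Step 1: Find the fundamental solution (x₁, y₁) of x² - 27y² = 1.
  Expand √27 as a continued fraction. a₀ = ⌊√27⌋ = 5; iterate m_{k+1} = d_k·a_k − m_k, d_{k+1} = (27 − m_{k+1}²)/d_k, a_{k+1} = ⌊(a₀ + m_{k+1})/d_{k+1}⌋ (starting m₀ = 0, d₀ = 1), with convergents p_k = a_k·p_{k-1} + p_{k-2}, q_k = a_k·q_{k-1} + q_{k-2} (p₋₁ = 1, q₋₁ = 0):
  k = 0: a₀ = 5; p₀/q₀ = 5/1; p₀² − 27·q₀² = 25 − 27 = -2.
  k = 1: m = 5, d = 2, a = ⌊(5 + 5)/2⌋ = 5; p/q = (5·5 + 1)/(5·1 + 0) = 26/5; p² − 27·q² = 676 − 675 = 1.
  The first convergent with p² − 27·q² = 1 gives the fundamental solution (x₁, y₁) = (26, 5).
Step 2: Apply the recurrence (x_{n+1}, y_{n+1}) = (x₁x_n + 27y₁y_n, x₁y_n + y₁x_n) repeatedly.
  From (x_1, y_1) = (26, 5): x_2 = 26·26 + 27·5·5 = 1351; y_2 = 26·5 + 5·26 = 260.
  From (x_2, y_2) = (1351, 260): x_3 = 26·1351 + 27·5·260 = 70226; y_3 = 26·260 + 5·1351 = 13515.
  From (x_3, y_3) = (70226, 13515): x_4 = 26·70226 + 27·5·13515 = 3650401; y_4 = 26·13515 + 5·70226 = 702520.
  From (x_4, y_4) = (3650401, 702520): x_5 = 26·3650401 + 27·5·702520 = 189750626; y_5 = 26·702520 + 5·3650401 = 36517525.
  From (x_5, y_5) = (189750626, 36517525): x_6 = 26·189750626 + 27·5·36517525 = 9863382151; y_6 = 26·36517525 + 5·189750626 = 1898208780.
  From (x_6, y_6) = (9863382151, 1898208780): x_7 = 26·9863382151 + 27·5·1898208780 = 512706121226; y_7 = 26·1898208780 + 5·9863382151 = 98670339035.
Step 3: Verify x_7² - 27·y_7² = 262867566742609807743076 - 262867566742609807743075 = 1 (should be 1). ✓

(x_1, y_1) = (26, 5); (x_7, y_7) = (512706121226, 98670339035).


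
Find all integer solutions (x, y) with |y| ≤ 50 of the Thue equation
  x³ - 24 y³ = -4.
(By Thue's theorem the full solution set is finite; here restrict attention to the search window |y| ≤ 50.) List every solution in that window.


The equation is x³ - 24y³ = -4. For fixed y, x³ = 24·y³ − 4, so a solution requires the RHS to be a perfect cube.
Strategy: iterate y from -50 to 50, compute RHS = 24·y³ − 4, and check whether it is a (positive or negative) perfect cube.
Check small values of y:
  y = 0: RHS = -4 is not a perfect cube.
  y = 1: RHS = 20 is not a perfect cube.
  y = -1: RHS = -28 is not a perfect cube.
  y = 2: RHS = 188 is not a perfect cube.
  y = -2: RHS = -196 is not a perfect cube.
  y = 3: RHS = 644 is not a perfect cube.
  y = -3: RHS = -652 is not a perfect cube.
Continuing the search up to |y| = 50 finds no solutions either.
No (x, y) in the scanned range satisfies the equation.

No integer solutions with |y| ≤ 50.


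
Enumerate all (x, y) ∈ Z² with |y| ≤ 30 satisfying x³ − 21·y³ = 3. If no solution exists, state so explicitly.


The equation is x³ - 21y³ = 3. For fixed y, x³ = 21·y³ + 3, so a solution requires the RHS to be a perfect cube.
Strategy: iterate y from -30 to 30, compute RHS = 21·y³ + 3, and check whether it is a (positive or negative) perfect cube.
Check small values of y:
  y = 0: RHS = 3 is not a perfect cube.
  y = 1: RHS = 24 is not a perfect cube.
  y = -1: RHS = -18 is not a perfect cube.
  y = 2: RHS = 171 is not a perfect cube.
  y = -2: RHS = -165 is not a perfect cube.
  y = 3: RHS = 570 is not a perfect cube.
  y = -3: RHS = -564 is not a perfect cube.
Continuing the search up to |y| = 30 finds no solutions either.
No (x, y) in the scanned range satisfies the equation.

No integer solutions with |y| ≤ 30.


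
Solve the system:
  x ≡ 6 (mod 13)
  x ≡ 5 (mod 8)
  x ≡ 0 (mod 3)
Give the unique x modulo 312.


Moduli 13, 8, 3 are pairwise coprime; by CRT there is a unique solution modulo M = 13 · 8 · 3 = 312.
Solve pairwise, accumulating the modulus:
  Start with x ≡ 6 (mod 13).
  Combine with x ≡ 5 (mod 8): since gcd(13, 8) = 1, we get a unique residue mod 104.
    Write x = 6 + 13·t and substitute into x ≡ 5 (mod 8): 13·t ≡ 5 − 6 = -1 (mod 8).
    Reduce coefficients mod 8: 5·t ≡ 7 (mod 8).
    The inverse of 5 mod 8 is 5 (since 5·5 = 25 = 3·8 + 1), so t ≡ 5·7 = 35 ≡ 3 (mod 8).
    Then x = 6 + 13·3 = 45, valid modulo lcm(13, 8) = 104: x ≡ 45 (mod 104).
  Combine with x ≡ 0 (mod 3): since gcd(104, 3) = 1, we get a unique residue mod 312.
    Write x = 45 + 104·t and substitute into x ≡ 0 (mod 3): 104·t ≡ 0 − 45 = -45 (mod 3).
    Reduce coefficients mod 3: 2·t ≡ 0 (mod 3).
    The inverse of 2 mod 3 is 2 (since 2·2 = 4 = 1·3 + 1), so t ≡ 2·0 = 0 ≡ 0 (mod 3).
    Then x = 45 + 104·0 = 45, valid modulo lcm(104, 3) = 312: x ≡ 45 (mod 312).
Verify: 45 mod 13 = 6 ✓, 45 mod 8 = 5 ✓, 45 mod 3 = 0 ✓.

x ≡ 45 (mod 312).


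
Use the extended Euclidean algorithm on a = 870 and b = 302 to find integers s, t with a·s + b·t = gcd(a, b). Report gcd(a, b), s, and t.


Euclidean algorithm on (870, 302) — divide until remainder is 0:
  870 = 2 · 302 + 266
  302 = 1 · 266 + 36
  266 = 7 · 36 + 14
  36 = 2 · 14 + 8
  14 = 1 · 8 + 6
  8 = 1 · 6 + 2
  6 = 3 · 2 + 0
gcd(870, 302) = 2.
Track Bezout coefficients alongside the remainders: start with r₀ = 870 = a·1 + b·0 (s = 1, t = 0) and r₁ = 302 = a·0 + b·1 (s = 0, t = 1); each new remainder r_{k+1} = r_{k-1} − q_k·r_k inherits s_{k+1} = s_{k-1} − q_k·s_k, t_{k+1} = t_{k-1} − q_k·t_k, so r_k = a·s_k + b·t_k at every step:
  q = 2: r = 266, s = 1 − 2·0 = 1, t = 0 − 2·1 = -2  (check: 870·1 + 302·(-2) = 266)
  q = 1: r = 36, s = 0 − 1·1 = -1, t = 1 − 1·(-2) = 3  (check: 870·(-1) + 302·3 = 36)
  q = 7: r = 14, s = 1 − 7·(-1) = 8, t = -2 − 7·3 = -23  (check: 870·8 + 302·(-23) = 14)
  q = 2: r = 8, s = -1 − 2·8 = -17, t = 3 − 2·(-23) = 49  (check: 870·(-17) + 302·49 = 8)
  q = 1: r = 6, s = 8 − 1·(-17) = 25, t = -23 − 1·49 = -72  (check: 870·25 + 302·(-72) = 6)
  q = 1: r = 2, s = -17 − 1·25 = -42, t = 49 − 1·(-72) = 121  (check: 870·(-42) + 302·121 = 2)
The row with r = 2 (the gcd) gives the Bezout coefficients s = -42, t = 121.
Result: 870 · (-42) + 302 · (121) = 2.

gcd(870, 302) = 2; s = -42, t = 121 (check: 870·(-42) + 302·121 = 2).


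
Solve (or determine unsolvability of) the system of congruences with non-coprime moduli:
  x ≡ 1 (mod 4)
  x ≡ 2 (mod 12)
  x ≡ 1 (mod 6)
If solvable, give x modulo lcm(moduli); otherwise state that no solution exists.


Moduli 4, 12, 6 are not pairwise coprime, so CRT works modulo lcm(m_i) when all pairwise compatibility conditions hold.
Pairwise compatibility: gcd(m_i, m_j) must divide a_i - a_j for every pair.
Merge one congruence at a time:
  Start: x ≡ 1 (mod 4).
  Combine with x ≡ 2 (mod 12): gcd(4, 12) = 4, and 2 - 1 = 1 is NOT divisible by 4.
    ⇒ system is inconsistent (no integer solution).

No solution (the system is inconsistent).
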